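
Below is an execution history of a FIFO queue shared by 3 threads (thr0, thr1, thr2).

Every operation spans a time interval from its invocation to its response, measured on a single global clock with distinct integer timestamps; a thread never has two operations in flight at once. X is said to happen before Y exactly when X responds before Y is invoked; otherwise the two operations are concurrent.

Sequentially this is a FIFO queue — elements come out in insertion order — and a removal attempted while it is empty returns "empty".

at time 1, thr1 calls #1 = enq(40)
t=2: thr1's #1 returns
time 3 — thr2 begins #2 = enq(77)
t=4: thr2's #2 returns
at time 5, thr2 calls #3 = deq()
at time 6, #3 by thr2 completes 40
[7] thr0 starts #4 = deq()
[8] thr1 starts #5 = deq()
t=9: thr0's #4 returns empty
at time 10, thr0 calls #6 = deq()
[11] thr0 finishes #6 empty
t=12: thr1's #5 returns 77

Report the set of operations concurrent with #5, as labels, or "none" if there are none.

#4, #6

#5 spans [8,12]; an op avoiding the whole window 8..12 is ordered, any other is concurrent
#1 [1,2]: before
#2 [3,4]: before
#3 [5,6]: before
#4 [7,9]: concurrent
#6 [10,11]: concurrent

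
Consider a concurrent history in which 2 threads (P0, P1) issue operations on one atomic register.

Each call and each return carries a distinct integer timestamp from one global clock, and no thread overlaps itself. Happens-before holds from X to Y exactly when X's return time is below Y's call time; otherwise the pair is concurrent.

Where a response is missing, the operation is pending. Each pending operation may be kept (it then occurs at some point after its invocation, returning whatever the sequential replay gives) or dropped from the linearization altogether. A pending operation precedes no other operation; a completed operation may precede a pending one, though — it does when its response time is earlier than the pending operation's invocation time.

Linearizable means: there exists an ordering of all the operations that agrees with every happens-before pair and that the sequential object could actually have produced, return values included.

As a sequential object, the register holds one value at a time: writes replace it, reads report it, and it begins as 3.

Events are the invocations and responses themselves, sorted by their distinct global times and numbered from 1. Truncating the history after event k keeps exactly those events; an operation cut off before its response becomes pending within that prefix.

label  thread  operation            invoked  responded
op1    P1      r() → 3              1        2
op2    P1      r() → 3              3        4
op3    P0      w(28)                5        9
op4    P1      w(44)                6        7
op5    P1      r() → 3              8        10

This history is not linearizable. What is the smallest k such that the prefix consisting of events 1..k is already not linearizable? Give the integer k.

events 1..9 are still linearizable — one witness is op1, op2, op3, op4:
after step 1 (op1 r() → 3): value 3
after step 2 (op2 r() → 3): value 3
after step 3 (op3 w(28)): value 28
after step 4 (op4 w(44)): value 44
adding event 10 (op5 responds at 10) leaves no legal real-time order
e.g. op1, op2, op3, op4, op5: illegal at step 5, since op5 r() → 3 cannot apply there
e.g. op1, op2, op4, op3, op5: illegal at step 5, since op5 r() → 3 cannot apply there

10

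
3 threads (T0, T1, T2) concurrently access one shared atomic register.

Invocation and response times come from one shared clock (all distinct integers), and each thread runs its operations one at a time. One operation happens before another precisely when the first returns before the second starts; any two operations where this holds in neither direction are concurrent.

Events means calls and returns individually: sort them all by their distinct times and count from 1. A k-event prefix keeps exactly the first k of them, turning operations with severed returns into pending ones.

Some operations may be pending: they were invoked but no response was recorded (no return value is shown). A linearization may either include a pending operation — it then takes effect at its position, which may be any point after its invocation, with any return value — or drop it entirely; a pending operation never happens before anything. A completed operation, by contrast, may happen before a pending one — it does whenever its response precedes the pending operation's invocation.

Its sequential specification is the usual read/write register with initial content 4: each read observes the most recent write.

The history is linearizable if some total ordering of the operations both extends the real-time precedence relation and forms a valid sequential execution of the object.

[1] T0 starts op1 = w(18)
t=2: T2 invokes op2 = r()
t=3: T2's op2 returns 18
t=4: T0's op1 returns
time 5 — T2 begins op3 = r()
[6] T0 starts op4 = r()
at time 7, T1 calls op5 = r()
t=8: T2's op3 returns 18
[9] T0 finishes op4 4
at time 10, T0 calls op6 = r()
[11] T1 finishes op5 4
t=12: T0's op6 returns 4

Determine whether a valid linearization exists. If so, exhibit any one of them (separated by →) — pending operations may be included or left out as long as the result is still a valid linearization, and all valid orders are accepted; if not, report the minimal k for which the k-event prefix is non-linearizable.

not linearizable — minimal violating prefix: 9 events

the violation lands at event 9, op4's response at time 9: events 1..8 linearize, events 1..9 do not
4 orders of the 4 completed atomic register ops respect real time; none is legal
including or dropping the 1 pending operation (op5) in any combination fails
take op1, op2, op3, op4 (pending dropped): step 4 already fails, because op4 r() → 4 cannot occur there
take op1, op2, op4, op3 (pending dropped): step 3 already fails, because op4 r() → 4 cannot occur there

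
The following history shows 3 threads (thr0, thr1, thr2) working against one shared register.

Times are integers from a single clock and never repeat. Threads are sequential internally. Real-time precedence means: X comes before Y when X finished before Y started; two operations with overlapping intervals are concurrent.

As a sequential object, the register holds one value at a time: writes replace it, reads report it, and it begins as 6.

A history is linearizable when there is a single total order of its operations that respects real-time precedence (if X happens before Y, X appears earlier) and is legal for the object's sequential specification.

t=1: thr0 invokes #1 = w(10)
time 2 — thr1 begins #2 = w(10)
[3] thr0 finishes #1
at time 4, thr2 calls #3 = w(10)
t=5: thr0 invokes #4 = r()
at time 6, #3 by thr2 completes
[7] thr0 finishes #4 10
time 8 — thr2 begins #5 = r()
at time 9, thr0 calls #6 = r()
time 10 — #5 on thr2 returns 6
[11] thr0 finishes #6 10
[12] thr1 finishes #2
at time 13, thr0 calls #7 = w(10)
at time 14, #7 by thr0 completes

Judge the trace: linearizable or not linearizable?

not linearizable

events 1..9 are fine; event 10 — the response of #5 at time 10 — makes the prefix non-linearizable
no legal order exists: 2 real-time-consistent candidates over 4 completed register operations, all rejected
every completion of the 2 pending operations (#2, #6) was checked; none linearizes
sample order #1, #3, #4, #5 (pending dropped) stalls at step 4 — #5 r() → 6 has no legal effect
sample order #1, #4, #3, #5 (pending dropped) stalls at step 4 — #5 r() → 6 has no legal effect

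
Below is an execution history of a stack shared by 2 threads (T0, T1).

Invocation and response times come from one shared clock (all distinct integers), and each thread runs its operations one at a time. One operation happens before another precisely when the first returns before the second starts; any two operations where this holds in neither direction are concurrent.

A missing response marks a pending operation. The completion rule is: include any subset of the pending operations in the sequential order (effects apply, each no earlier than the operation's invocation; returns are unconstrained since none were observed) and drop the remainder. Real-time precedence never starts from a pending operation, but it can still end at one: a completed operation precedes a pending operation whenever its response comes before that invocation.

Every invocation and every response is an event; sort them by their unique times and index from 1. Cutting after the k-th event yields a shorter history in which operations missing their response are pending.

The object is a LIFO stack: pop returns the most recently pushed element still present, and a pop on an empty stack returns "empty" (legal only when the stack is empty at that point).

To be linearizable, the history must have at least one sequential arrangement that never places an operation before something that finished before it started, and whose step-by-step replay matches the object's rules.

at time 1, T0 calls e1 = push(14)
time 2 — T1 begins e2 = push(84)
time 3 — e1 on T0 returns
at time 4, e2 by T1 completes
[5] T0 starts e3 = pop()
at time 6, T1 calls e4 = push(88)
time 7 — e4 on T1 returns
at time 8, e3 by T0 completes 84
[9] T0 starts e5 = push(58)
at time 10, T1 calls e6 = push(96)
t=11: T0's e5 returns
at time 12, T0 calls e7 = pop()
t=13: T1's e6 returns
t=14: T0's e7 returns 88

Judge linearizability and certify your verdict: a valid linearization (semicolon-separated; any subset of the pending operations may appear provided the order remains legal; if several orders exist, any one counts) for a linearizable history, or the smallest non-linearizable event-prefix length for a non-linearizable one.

not linearizable — minimal violating prefix: 14 events

through event 13 a valid linearization exists; event 14 (e7 responding at time 14) ends that
real-time-consistent orders of the 7 completed operations: 12 — all fail the stack replay
one such order, e1, e2, e3, e4, e5, e6, e7, breaks at step 7 where e7 pop() → 88 is illegal
one such order, e1, e2, e3, e4, e5, e7, e6, breaks at step 6 where e7 pop() → 88 is illegal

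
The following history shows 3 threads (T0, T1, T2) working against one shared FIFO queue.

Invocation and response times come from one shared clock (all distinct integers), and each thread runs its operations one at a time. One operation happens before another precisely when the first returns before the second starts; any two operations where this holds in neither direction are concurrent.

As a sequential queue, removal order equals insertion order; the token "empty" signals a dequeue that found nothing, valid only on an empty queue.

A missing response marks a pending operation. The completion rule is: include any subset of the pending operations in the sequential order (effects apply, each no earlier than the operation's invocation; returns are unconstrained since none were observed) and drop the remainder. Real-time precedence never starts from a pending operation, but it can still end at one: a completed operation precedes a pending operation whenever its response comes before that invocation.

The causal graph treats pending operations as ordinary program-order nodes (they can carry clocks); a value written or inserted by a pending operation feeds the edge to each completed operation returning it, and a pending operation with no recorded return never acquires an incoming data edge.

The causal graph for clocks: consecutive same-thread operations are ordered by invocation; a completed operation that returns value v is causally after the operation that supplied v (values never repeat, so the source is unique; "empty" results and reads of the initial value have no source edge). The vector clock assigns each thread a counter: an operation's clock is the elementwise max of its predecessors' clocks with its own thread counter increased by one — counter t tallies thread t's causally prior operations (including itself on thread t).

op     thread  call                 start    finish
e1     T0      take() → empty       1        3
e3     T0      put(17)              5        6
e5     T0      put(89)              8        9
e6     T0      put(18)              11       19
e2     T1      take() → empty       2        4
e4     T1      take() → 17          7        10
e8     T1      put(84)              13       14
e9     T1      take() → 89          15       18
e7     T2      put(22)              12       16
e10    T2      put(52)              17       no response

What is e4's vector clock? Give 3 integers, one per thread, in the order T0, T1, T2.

root op e7, invoked 12: fresh clock plus T2's own tick → (0, 0, 1)
root op e2, invoked 2: fresh clock plus T1's own tick → (0, 1, 0)
root op e1, invoked 1: fresh clock plus T0's own tick → (1, 0, 0)
e10, invoked 17, takes VC(e7)=(0, 0, 1) under max, adds 1 for T2 → (0, 0, 2)
e3, invoked 5, takes VC(e1)=(1, 0, 0) under max, adds 1 for T0 → (2, 0, 0)
e5, invoked 8, takes VC(e3)=(2, 0, 0) under max, adds 1 for T0 → (3, 0, 0)
e4, invoked 7, takes VC(e2)=(0, 1, 0), VC(e3)=(2, 0, 0) under max, adds 1 for T1 → (2, 2, 0)
e6, invoked 11, takes VC(e5)=(3, 0, 0) under max, adds 1 for T0 → (4, 0, 0)
e8, invoked 13, takes VC(e4)=(2, 2, 0) under max, adds 1 for T1 → (2, 3, 0)
e9, invoked 15, takes VC(e5)=(3, 0, 0), VC(e8)=(2, 3, 0) under max, adds 1 for T1 → (3, 4, 0)
target: VC(e4) = (2, 2, 0)

(2, 2, 0)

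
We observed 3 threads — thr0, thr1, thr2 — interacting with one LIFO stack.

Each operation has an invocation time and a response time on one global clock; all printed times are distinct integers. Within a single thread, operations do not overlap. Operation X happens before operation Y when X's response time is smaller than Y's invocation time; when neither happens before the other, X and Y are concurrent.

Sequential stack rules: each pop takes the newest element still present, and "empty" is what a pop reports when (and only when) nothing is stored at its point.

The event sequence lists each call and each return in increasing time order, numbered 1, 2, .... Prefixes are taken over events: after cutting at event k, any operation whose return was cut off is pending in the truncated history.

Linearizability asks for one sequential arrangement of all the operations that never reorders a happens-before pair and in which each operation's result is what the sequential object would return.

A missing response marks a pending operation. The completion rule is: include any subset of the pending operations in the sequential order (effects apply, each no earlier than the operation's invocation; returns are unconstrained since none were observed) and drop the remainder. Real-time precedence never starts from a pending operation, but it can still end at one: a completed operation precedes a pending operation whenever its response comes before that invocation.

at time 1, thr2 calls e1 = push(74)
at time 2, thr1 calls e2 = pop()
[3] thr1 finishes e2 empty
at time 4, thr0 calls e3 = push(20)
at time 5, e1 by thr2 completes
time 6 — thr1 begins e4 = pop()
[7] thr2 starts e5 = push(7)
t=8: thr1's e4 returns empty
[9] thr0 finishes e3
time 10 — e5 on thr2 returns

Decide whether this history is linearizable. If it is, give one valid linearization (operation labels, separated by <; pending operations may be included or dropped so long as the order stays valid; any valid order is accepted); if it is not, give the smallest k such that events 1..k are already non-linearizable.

prefix check: 1..7 passes, 1..8 fails once e4's time-8 response joins
real-time-consistent orders of the 3 completed operations: 2 — all fail the LIFO stack replay
no completion choice of the 2 pending operations (e3, e5) rescues it — every subset was tried
e.g. e1, e2, e4 (pending dropped): illegal at step 2, since e2 pop() → empty cannot apply there
e.g. e2, e1, e4 (pending dropped): illegal at step 3, since e4 pop() → empty cannot apply there

not linearizable — minimal violating prefix: 8 events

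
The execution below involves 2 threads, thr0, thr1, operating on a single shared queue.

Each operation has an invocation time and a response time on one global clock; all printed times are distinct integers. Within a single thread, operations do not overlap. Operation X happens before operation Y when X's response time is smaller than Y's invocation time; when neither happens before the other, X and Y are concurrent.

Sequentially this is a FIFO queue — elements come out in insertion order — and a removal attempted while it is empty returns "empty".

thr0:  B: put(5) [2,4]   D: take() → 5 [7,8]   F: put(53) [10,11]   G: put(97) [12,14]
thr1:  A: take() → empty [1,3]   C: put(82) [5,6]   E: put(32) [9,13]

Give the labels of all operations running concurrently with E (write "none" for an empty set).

E spans [9,13]; an op avoiding the whole window 9..13 is ordered, any other is concurrent
A [1,3]: before
B [2,4]: before
C [5,6]: before
D [7,8]: before
F [10,11]: concurrent
G [12,14]: concurrent

F, G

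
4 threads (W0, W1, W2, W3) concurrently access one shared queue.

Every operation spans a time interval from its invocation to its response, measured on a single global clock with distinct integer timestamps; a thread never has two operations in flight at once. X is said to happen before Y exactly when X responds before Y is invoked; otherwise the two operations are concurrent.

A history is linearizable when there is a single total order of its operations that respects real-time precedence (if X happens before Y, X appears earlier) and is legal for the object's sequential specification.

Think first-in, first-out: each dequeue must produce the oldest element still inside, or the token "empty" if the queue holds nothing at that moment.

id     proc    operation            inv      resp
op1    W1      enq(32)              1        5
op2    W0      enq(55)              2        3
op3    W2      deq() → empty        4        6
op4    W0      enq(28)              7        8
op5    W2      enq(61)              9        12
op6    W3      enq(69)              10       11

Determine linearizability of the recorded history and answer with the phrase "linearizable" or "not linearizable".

already the first 6 events (up to op3's response at time 6) admit no linearization; the first 5 still do
every one of the 3 real-time-consistent orders over 3 completed queue ops fails the sequential spec
sample order op1, op2, op3 stalls at step 3 — op3 deq() → empty has no legal effect
sample order op2, op1, op3 stalls at step 3 — op3 deq() → empty has no legal effect

not linearizable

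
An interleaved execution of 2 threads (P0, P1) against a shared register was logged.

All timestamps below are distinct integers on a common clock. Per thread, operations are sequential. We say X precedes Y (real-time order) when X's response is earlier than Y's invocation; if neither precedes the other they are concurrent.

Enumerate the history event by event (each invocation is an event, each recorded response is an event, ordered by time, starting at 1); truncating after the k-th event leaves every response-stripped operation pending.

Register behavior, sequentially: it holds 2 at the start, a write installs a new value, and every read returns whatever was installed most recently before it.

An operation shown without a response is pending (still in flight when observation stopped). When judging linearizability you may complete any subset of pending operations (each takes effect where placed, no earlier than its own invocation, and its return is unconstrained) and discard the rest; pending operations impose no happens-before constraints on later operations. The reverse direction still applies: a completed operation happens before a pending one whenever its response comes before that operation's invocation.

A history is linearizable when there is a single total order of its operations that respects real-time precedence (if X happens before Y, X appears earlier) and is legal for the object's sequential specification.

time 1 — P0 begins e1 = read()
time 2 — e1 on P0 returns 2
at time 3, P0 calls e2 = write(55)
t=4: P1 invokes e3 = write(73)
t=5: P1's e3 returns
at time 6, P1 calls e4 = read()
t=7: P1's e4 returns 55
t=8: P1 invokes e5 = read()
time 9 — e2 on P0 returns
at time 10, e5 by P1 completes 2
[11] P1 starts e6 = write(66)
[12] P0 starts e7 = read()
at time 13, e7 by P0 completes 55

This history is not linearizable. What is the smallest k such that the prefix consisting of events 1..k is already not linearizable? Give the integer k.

events 1..9 are linearizable; a witness order is e1, e3, e2, e4:
after step 1 (e1 read() → 2): value 2
after step 2 (e3 write(73)): value 73
after step 3 (e2 write(55)): value 55
after step 4 (e4 read() → 55): value 55
adding event 10 (e5 responds at 10) leaves no legal real-time order
sample order e1, e2, e3, e4, e5 stalls at step 4 — e4 read() → 55 has no legal effect
sample order e1, e3, e2, e4, e5 stalls at step 5 — e5 read() → 2 has no legal effect

10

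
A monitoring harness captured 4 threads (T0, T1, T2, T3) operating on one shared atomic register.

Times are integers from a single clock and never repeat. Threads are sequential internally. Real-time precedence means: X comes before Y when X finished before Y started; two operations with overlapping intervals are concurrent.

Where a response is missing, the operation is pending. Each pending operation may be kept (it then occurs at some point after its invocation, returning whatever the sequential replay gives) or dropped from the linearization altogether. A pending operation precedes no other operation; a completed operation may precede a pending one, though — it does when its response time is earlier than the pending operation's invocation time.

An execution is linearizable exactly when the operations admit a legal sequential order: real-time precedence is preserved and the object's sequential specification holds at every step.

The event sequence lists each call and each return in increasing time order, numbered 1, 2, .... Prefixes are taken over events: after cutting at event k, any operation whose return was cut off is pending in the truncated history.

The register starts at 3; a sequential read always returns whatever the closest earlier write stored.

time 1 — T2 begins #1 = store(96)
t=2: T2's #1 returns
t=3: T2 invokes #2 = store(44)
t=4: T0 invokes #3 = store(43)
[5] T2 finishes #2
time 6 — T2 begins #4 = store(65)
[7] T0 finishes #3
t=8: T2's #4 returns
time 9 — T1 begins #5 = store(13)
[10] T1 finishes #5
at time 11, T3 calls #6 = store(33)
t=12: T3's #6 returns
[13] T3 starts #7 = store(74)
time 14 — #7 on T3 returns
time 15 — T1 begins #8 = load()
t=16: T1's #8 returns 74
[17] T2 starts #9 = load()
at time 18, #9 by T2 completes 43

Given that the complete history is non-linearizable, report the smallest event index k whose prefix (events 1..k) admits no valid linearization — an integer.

one valid order for events 1..17 is #1, #2, #3, #4, #5, #6, #7, #8:
step 1: #1 store(96) — value 96
step 2: #2 store(44) — value 44
step 3: #3 store(43) — value 43
step 4: #4 store(65) — value 65
step 5: #5 store(13) — value 13
step 6: #6 store(33) — value 33
step 7: #7 store(74) — value 74
step 8: #8 load() → 74 — value 74
event 18 — #9's response, time 18 — after it, nothing linearizes
take #1, #2, #3, #4, #5, #6, #7, #8, #9: step 9 already fails, because #9 load() → 43 cannot occur there
take #1, #2, #4, #3, #5, #6, #7, #8, #9: step 9 already fails, because #9 load() → 43 cannot occur there

18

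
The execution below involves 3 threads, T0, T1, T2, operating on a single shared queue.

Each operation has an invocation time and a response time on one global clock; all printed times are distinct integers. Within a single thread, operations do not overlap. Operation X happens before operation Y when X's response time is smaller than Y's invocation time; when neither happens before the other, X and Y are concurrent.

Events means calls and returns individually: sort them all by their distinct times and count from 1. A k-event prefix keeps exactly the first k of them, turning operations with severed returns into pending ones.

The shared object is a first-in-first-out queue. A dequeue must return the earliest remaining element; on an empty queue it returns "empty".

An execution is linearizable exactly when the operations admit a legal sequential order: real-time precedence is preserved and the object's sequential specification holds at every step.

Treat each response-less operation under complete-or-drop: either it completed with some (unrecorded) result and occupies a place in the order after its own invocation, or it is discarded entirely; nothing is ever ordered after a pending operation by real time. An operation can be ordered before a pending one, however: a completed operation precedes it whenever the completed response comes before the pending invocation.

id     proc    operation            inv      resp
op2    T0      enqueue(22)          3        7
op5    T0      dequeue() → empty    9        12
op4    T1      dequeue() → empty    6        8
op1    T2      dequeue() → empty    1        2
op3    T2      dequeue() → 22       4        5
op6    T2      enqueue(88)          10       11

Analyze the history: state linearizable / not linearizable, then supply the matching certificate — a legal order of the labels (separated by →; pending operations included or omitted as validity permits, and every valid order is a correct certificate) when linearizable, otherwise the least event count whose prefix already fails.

1. op1 dequeue() → empty, leaving queue <>
2. op2 enqueue(22), leaving queue <22>
3. op3 dequeue() → 22, leaving queue <>
4. op4 dequeue() → empty, leaving queue <>
5. op5 dequeue() → empty, leaving queue <>
6. op6 enqueue(88), leaving queue <88>

linearizable — witness: op1 → op2 → op3 → op4 → op5 → op6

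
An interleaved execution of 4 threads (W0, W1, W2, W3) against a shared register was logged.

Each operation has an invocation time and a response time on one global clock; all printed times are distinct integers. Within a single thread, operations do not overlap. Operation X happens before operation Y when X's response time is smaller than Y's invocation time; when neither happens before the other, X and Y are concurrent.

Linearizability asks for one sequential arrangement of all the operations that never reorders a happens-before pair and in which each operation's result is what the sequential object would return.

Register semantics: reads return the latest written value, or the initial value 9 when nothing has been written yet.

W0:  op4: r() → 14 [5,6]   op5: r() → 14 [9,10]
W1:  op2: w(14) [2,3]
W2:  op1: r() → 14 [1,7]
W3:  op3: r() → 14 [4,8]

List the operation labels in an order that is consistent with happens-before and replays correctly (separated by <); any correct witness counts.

op2 < op1 < op3 < op4 < op5

step 1: op2 w(14) — value 14
step 2: op1 r() → 14 — value 14
step 3: op3 r() → 14 — value 14
step 4: op4 r() → 14 — value 14
step 5: op5 r() → 14 — value 14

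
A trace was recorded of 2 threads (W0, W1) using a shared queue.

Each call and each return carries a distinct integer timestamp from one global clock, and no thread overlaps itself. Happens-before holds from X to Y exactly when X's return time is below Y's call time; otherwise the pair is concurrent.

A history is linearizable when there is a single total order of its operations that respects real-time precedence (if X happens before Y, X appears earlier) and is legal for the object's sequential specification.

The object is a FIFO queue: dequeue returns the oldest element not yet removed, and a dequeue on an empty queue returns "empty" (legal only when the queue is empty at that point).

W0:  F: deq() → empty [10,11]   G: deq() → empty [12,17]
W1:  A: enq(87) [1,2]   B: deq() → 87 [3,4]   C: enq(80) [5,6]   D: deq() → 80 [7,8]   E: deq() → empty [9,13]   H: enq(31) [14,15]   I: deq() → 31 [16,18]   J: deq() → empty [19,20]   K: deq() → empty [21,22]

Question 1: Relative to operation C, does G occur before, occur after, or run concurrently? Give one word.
Answer: after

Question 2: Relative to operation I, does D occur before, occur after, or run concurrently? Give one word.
Answer: before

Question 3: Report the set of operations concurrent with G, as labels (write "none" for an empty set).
Answer: E, H, I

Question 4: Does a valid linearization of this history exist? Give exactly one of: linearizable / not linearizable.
one valid linearization: A, B, C, D, E, F, G, H, I, J, K
step 1: A enq(87) — queue <87>
step 2: B deq() → 87 — queue <>
step 3: C enq(80) — queue <80>
step 4: D deq() → 80 — queue <>
step 5: E deq() → empty — queue <>
step 6: F deq() → empty — queue <>
step 7: G deq() → empty — queue <>
step 8: H enq(31) — queue <31>
step 9: I deq() → 31 — queue <>
step 10: J deq() → empty — queue <>
step 11: K deq() → empty — queue <>

linearizable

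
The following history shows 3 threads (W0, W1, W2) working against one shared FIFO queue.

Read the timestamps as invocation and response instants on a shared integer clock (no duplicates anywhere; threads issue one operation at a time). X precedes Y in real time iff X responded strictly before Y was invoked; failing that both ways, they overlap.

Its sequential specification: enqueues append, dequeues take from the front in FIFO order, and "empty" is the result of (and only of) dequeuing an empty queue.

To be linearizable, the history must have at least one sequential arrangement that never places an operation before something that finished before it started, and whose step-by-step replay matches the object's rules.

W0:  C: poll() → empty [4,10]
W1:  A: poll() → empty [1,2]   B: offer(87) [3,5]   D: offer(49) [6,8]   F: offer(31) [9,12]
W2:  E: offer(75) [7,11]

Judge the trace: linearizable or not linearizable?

one valid linearization: A, C, B, D, E, F
after step 1 (A poll() → empty): queue <>
after step 2 (C poll() → empty): queue <>
after step 3 (B offer(87)): queue <87>
after step 4 (D offer(49)): queue <87,49>
after step 5 (E offer(75)): queue <87,49,75>
after step 6 (F offer(31)): queue <87,49,75,31>

linearizable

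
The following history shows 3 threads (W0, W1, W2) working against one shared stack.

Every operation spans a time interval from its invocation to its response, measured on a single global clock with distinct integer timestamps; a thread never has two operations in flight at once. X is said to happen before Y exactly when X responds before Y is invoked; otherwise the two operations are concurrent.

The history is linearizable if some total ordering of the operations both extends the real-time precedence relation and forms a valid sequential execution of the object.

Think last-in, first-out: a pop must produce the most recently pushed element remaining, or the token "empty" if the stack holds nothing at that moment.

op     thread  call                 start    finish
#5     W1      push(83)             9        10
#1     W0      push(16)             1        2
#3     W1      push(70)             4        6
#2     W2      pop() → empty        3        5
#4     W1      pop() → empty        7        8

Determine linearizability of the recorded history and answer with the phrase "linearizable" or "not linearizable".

not linearizable

already the first 5 events (up to #2's response at time 5) admit no linearization; the first 4 still do
exactly one order of the 2 completed ops respects real time; the stack replay fails
every completion of the 1 pending operation (#3) was checked; none linearizes
one such order, #1, #2 (pending dropped), breaks at step 2 where #2 pop() → empty is illegal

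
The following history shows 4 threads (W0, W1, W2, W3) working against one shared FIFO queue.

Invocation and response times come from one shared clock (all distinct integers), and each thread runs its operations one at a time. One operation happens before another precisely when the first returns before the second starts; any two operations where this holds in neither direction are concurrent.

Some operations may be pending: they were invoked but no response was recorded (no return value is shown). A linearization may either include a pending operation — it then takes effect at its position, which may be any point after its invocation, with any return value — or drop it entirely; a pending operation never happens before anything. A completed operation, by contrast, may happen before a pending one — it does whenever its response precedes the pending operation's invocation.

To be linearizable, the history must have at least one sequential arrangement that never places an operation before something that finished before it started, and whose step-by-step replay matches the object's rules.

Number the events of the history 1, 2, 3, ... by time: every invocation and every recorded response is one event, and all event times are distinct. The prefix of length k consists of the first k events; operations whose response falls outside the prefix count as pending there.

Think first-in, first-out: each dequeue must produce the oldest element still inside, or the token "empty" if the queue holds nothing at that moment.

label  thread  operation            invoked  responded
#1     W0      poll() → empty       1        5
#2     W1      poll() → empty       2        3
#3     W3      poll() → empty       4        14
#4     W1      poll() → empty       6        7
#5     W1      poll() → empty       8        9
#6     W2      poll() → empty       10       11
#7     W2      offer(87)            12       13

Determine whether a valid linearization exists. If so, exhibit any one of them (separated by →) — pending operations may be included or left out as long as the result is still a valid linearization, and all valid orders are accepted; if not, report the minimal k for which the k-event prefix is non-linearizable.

linearizable — witness: #1 → #2 → #3 → #4 → #5 → #6 → #7

after step 1 (#1 poll() → empty): queue <>
after step 2 (#2 poll() → empty): queue <>
after step 3 (#3 poll() → empty): queue <>
after step 4 (#4 poll() → empty): queue <>
after step 5 (#5 poll() → empty): queue <>
after step 6 (#6 poll() → empty): queue <>
after step 7 (#7 offer(87)): queue <87>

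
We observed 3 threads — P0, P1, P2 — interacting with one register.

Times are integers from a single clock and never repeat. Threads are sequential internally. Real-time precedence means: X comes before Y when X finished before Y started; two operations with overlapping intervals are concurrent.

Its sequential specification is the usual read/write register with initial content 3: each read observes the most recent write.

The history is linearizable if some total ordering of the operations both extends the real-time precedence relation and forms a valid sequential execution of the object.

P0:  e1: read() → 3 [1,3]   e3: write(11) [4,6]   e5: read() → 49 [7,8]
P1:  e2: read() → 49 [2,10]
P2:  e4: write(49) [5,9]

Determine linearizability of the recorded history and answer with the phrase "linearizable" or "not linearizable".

linearizable

one valid linearization: e1, e3, e4, e2, e5
after step 1 (e1 read() → 3): value 3
after step 2 (e3 write(11)): value 11
after step 3 (e4 write(49)): value 49
after step 4 (e2 read() → 49): value 49
after step 5 (e5 read() → 49): value 49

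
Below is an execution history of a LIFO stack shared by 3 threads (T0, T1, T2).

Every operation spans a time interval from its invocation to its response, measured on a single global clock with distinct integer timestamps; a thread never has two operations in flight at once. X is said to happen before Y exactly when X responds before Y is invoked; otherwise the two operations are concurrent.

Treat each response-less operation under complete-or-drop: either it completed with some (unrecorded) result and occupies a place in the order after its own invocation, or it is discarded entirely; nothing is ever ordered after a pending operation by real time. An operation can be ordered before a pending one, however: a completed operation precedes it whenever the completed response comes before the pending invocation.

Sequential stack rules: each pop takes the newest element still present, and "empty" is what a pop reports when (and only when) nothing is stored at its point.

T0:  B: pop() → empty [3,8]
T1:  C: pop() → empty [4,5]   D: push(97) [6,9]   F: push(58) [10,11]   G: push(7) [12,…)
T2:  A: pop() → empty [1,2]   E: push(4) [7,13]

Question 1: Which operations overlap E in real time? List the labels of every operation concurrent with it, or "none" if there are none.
Answer: B, D, F, G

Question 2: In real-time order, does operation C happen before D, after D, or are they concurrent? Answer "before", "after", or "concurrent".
Answer: before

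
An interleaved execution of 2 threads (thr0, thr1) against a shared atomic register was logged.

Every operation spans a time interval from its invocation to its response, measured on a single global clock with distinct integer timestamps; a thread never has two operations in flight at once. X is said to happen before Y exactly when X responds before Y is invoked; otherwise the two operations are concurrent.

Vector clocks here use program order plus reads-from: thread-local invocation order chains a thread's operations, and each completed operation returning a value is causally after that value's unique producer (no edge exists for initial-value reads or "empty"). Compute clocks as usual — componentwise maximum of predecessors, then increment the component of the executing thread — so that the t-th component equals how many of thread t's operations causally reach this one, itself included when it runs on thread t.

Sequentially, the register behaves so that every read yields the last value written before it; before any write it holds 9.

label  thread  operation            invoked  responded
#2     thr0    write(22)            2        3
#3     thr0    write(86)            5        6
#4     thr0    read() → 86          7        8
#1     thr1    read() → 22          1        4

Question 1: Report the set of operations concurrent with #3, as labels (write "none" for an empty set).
#3 runs from 5 to 6; window-overlapping ops are concurrent
#1 [1,4]: before
#2 [2,3]: before
#4 [7,8]: after

none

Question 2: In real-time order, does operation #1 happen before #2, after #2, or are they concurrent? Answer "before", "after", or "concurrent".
#1 spans [1,4], #2 spans [2,3]
the intervals overlap in both directions

concurrent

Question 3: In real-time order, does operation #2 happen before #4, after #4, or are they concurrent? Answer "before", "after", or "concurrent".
#2 spans [2,3], #4 spans [7,8]
resp(#2)=3 < inv(#4)=7

before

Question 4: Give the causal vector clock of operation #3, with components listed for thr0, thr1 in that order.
VC(#2, invoked at 2): no causal predecessors; +1 on thr0 → (1, 0)
merge at #1 (invoked 1): VC(#2)=(1, 0), own-thread bump on thr1 → (1, 1)
merge at #3 (invoked 5): VC(#2)=(1, 0), own-thread bump on thr0 → (2, 0)
merge at #4 (invoked 7): VC(#3)=(2, 0), own-thread bump on thr0 → (3, 0)
target: VC(#3) = (2, 0)

(2, 0)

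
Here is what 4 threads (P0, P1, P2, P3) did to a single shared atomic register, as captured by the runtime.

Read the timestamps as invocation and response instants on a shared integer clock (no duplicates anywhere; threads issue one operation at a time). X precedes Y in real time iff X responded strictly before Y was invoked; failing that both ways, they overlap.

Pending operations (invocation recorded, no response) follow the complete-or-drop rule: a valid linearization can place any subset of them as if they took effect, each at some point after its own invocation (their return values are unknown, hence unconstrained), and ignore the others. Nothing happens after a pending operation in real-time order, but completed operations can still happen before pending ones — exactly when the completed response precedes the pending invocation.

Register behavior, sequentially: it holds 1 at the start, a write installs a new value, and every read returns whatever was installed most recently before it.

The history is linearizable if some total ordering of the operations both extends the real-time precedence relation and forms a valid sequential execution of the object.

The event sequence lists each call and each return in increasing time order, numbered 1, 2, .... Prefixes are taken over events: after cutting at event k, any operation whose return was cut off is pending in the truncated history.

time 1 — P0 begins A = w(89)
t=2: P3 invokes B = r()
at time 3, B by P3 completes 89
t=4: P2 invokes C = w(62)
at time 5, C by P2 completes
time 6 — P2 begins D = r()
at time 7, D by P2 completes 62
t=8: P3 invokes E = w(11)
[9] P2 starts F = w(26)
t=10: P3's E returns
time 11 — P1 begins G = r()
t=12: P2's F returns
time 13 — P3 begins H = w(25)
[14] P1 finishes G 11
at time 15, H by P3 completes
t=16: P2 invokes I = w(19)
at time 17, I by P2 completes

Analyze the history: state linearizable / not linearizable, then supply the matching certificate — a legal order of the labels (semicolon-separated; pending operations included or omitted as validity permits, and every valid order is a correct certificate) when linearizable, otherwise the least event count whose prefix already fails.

1. A w(89) (pending, included), leaving value 89
2. B r() → 89, leaving value 89
3. C w(62), leaving value 62
4. D r() → 62, leaving value 62
5. E w(11), leaving value 11
6. G r() → 11, leaving value 11
7. F w(26), leaving value 26
8. H w(25), leaving value 25
9. I w(19), leaving value 19

linearizable — witness: A; B; C; D; E; G; F; H; I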